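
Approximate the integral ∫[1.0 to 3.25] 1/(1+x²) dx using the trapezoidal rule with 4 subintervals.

f(x) = 1/(1+x²)
a = 1.0, b = 3.25, n = 4
h = (b - a)/n = 0.562500

Trapezoidal rule: (h/2)[f(x₀) + 2f(x₁) + 2f(x₂) + ... + f(xₙ)]

x_0 = 1.0000, f(x_0) = 0.500000, coefficient = 1
x_1 = 1.5625, f(x_1) = 0.290579, coefficient = 2
x_2 = 2.1250, f(x_2) = 0.181303, coefficient = 2
x_3 = 2.6875, f(x_3) = 0.121615, coefficient = 2
x_4 = 3.2500, f(x_4) = 0.086486, coefficient = 1

I ≈ (0.562500/2) × 1.773481 = 0.498792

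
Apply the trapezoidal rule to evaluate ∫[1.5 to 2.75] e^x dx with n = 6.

f(x) = e^x
a = 1.5, b = 2.75, n = 6
h = (b - a)/n = 0.208333

Trapezoidal rule: (h/2)[f(x₀) + 2f(x₁) + 2f(x₂) + ... + f(xₙ)]

x_0 = 1.5000, f(x_0) = 4.481689, coefficient = 1
x_1 = 1.7083, f(x_1) = 5.519754, coefficient = 2
x_2 = 1.9167, f(x_2) = 6.798260, coefficient = 2
x_3 = 2.1250, f(x_3) = 8.372897, coefficient = 2
x_4 = 2.3333, f(x_4) = 10.312259, coefficient = 2
x_5 = 2.5417, f(x_5) = 12.700821, coefficient = 2
x_6 = 2.7500, f(x_6) = 15.642632, coefficient = 1

I ≈ (0.208333/2) × 107.532304 = 11.201282
Exact value: 11.160943
Error: 0.040339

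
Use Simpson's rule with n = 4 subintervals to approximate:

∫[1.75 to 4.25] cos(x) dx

f(x) = cos(x)
a = 1.75, b = 4.25, n = 4
h = (b - a)/n = 0.625000

Simpson's rule: (h/3)[f(x₀) + 4f(x₁) + 2f(x₂) + ... + f(xₙ)]

x_0 = 1.7500, f(x_0) = -0.178246, coefficient = 1
x_1 = 2.3750, f(x_1) = -0.720278, coefficient = 4
x_2 = 3.0000, f(x_2) = -0.989992, coefficient = 2
x_3 = 3.6250, f(x_3) = -0.885416, coefficient = 4
x_4 = 4.2500, f(x_4) = -0.446087, coefficient = 1

I ≈ (0.625000/3) × -9.027098 = -1.880645
Exact value: -1.878975
Error: 0.001670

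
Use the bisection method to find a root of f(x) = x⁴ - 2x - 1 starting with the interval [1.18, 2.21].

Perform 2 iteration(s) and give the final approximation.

f(x) = x⁴ - 2x - 1
Initial interval: [1.18, 2.21]

Iteration 1:
  c_1 = (1.180000 + 2.210000)/2 = 1.695000
  f(c_1) = f(1.695000) = 3.864273
  f(a) × f(c) < 0, new interval: [1.180000, 1.695000]
Iteration 2:
  c_2 = (1.180000 + 1.695000)/2 = 1.437500
  f(c_2) = f(1.437500) = 0.395035
  f(a) × f(c) < 0, new interval: [1.180000, 1.437500]

After 2 iteration(s), the approximation is c_2 = 1.437500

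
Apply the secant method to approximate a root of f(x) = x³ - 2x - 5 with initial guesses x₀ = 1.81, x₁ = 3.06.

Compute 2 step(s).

f(x) = x³ - 2x - 5
x₀ = 1.81, x₁ = 3.06

Secant formula: x_{n+1} = x_n - f(x_n)(x_n - x_{n-1})/(f(x_n) - f(x_{n-1}))

Iteration 1:
  f(1.810000) = -2.690259
  f(3.060000) = 17.532616
  x_2 = 3.060000 - 17.532616×(3.060000 - 1.810000)/(17.532616 - (-2.690259))
       = 1.976288
Iteration 2:
  f(3.060000) = 17.532616
  f(1.976288) = -1.233759
  x_3 = 1.976288 - (-1.233759)×(1.976288 - 3.060000)/(-1.233759 - 17.532616)
       = 2.047535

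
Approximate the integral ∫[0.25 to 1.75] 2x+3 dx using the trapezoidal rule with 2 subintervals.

f(x) = 2x+3
a = 0.25, b = 1.75, n = 2
h = (b - a)/n = 0.750000

Trapezoidal rule: (h/2)[f(x₀) + 2f(x₁) + 2f(x₂) + ... + f(xₙ)]

x_0 = 0.2500, f(x_0) = 3.500000, coefficient = 1
x_1 = 1.0000, f(x_1) = 5.000000, coefficient = 2
x_2 = 1.7500, f(x_2) = 6.500000, coefficient = 1

I ≈ (0.750000/2) × 20.000000 = 7.500000
Exact value: 7.500000
Error: 0.000000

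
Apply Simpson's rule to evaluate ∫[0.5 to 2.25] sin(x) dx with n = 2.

f(x) = sin(x)
a = 0.5, b = 2.25, n = 2
h = (b - a)/n = 0.875000

Simpson's rule: (h/3)[f(x₀) + 4f(x₁) + 2f(x₂) + ... + f(xₙ)]

x_0 = 0.5000, f(x_0) = 0.479426, coefficient = 1
x_1 = 1.3750, f(x_1) = 0.980893, coefficient = 4
x_2 = 2.2500, f(x_2) = 0.778073, coefficient = 1

I ≈ (0.875000/3) × 5.181071 = 1.511146
Exact value: 1.505756
Error: 0.005390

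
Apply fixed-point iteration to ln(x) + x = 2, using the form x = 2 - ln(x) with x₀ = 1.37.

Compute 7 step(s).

Equation: ln(x) + x = 2
Fixed-point form: x = 2 - ln(x)
x₀ = 1.37

x_1 = g(1.370000) = 1.685189
x_2 = g(1.685189) = 1.478122
x_3 = g(1.478122) = 1.609228
x_4 = g(1.609228) = 1.524246
x_5 = g(1.524246) = 1.578500
x_6 = g(1.578500) = 1.543525
x_7 = g(1.543525) = 1.565931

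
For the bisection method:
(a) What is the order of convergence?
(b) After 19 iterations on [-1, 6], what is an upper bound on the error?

(a) Bisection has linear (order 1) convergence; the error is halved each step.

(b) Error bound = (b-a)/2^n = (6 - (-1))/2^{19}
    = 7/2^{19}

(a) 1 (linear); (b) error ≤ 1.34e-05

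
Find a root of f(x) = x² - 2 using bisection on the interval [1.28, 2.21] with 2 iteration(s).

f(x) = x² - 2
Initial interval: [1.28, 2.21]

Iteration 1:
  c_1 = (1.280000 + 2.210000)/2 = 1.745000
  f(c_1) = f(1.745000) = 1.045025
  f(a) × f(c) < 0, new interval: [1.280000, 1.745000]
Iteration 2:
  c_2 = (1.280000 + 1.745000)/2 = 1.512500
  f(c_2) = f(1.512500) = 0.287656
  f(a) × f(c) < 0, new interval: [1.280000, 1.512500]

After 2 iteration(s), the approximation is c_2 = 1.512500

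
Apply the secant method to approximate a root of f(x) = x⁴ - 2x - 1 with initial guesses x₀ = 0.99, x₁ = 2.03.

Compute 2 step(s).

f(x) = x⁴ - 2x - 1
x₀ = 0.99, x₁ = 2.03

Secant formula: x_{n+1} = x_n - f(x_n)(x_n - x_{n-1})/(f(x_n) - f(x_{n-1}))

Iteration 1:
  f(0.990000) = -2.019404
  f(2.030000) = 11.921817
  x_2 = 2.030000 - 11.921817×(2.030000 - 0.990000)/(11.921817 - (-2.019404))
       = 1.140645
Iteration 2:
  f(2.030000) = 11.921817
  f(1.140645) = -1.588503
  x_3 = 1.140645 - (-1.588503)×(1.140645 - 2.030000)/(-1.588503 - 11.921817)
       = 1.245213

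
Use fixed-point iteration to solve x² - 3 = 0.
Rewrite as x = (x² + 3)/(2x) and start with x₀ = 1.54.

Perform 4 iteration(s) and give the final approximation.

Equation: x² - 3 = 0
Fixed-point form: x = (x² + 3)/(2x)
x₀ = 1.54

x_1 = g(1.540000) = 1.744026
x_2 = g(1.744026) = 1.732092
x_3 = g(1.732092) = 1.732051
x_4 = g(1.732051) = 1.732051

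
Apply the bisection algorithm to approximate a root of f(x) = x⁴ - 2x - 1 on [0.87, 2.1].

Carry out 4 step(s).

f(x) = x⁴ - 2x - 1
Initial interval: [0.87, 2.1]

Iteration 1:
  c_1 = (0.870000 + 2.100000)/2 = 1.485000
  f(c_1) = f(1.485000) = 0.893017
  f(a) × f(c) < 0, new interval: [0.870000, 1.485000]
Iteration 2:
  c_2 = (0.870000 + 1.485000)/2 = 1.177500
  f(c_2) = f(1.177500) = -1.432600
  f(a) × f(c) ≥ 0, new interval: [1.177500, 1.485000]
Iteration 3:
  c_3 = (1.177500 + 1.485000)/2 = 1.331250
  f(c_3) = f(1.331250) = -0.521713
  f(a) × f(c) ≥ 0, new interval: [1.331250, 1.485000]
Iteration 4:
  c_4 = (1.331250 + 1.485000)/2 = 1.408125
  f(c_4) = f(1.408125) = 0.115309
  f(a) × f(c) < 0, new interval: [1.331250, 1.408125]

After 4 iteration(s), the approximation is c_4 = 1.408125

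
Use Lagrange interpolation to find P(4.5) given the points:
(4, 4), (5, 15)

Lagrange interpolation formula:
P(x) = Σ yᵢ × Lᵢ(x)
where Lᵢ(x) = Π_{j≠i} (x - xⱼ)/(xᵢ - xⱼ)

L_0(4.5) = (4.5 - 5)/(4 - 5) = 0.500000
L_1(4.5) = (4.5 - 4)/(5 - 4) = 0.500000

P(4.5) = 4×L_0(4.5) + 15×L_1(4.5)
P(4.5) = 9.500000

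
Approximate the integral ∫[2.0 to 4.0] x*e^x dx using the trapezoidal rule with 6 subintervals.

f(x) = x*e^x
a = 2.0, b = 4.0, n = 6
h = (b - a)/n = 0.333333

Trapezoidal rule: (h/2)[f(x₀) + 2f(x₁) + 2f(x₂) + ... + f(xₙ)]

x_0 = 2.0000, f(x_0) = 14.778112, coefficient = 1
x_1 = 2.3333, f(x_1) = 24.061937, coefficient = 2
x_2 = 2.6667, f(x_2) = 38.378443, coefficient = 2
x_3 = 3.0000, f(x_3) = 60.256611, coefficient = 2
x_4 = 3.3333, f(x_4) = 93.438750, coefficient = 2
x_5 = 3.6667, f(x_5) = 143.444708, coefficient = 2
x_6 = 4.0000, f(x_6) = 218.392600, coefficient = 1

I ≈ (0.333333/2) × 952.331608 = 158.721935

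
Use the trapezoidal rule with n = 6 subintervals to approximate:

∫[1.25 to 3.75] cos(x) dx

f(x) = cos(x)
a = 1.25, b = 3.75, n = 6
h = (b - a)/n = 0.416667

Trapezoidal rule: (h/2)[f(x₀) + 2f(x₁) + 2f(x₂) + ... + f(xₙ)]

x_0 = 1.2500, f(x_0) = 0.315322, coefficient = 1
x_1 = 1.6667, f(x_1) = -0.095724, coefficient = 2
x_2 = 2.0833, f(x_2) = -0.490390, coefficient = 2
x_3 = 2.5000, f(x_3) = -0.801144, coefficient = 2
x_4 = 2.9167, f(x_4) = -0.974811, coefficient = 2
x_5 = 3.3333, f(x_5) = -0.981674, coefficient = 2
x_6 = 3.7500, f(x_6) = -0.820559, coefficient = 1

I ≈ (0.416667/2) × -7.192720 = -1.498483
Exact value: -1.520546
Error: 0.022063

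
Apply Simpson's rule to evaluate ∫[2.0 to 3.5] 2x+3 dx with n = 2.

f(x) = 2x+3
a = 2.0, b = 3.5, n = 2
h = (b - a)/n = 0.750000

Simpson's rule: (h/3)[f(x₀) + 4f(x₁) + 2f(x₂) + ... + f(xₙ)]

x_0 = 2.0000, f(x_0) = 7.000000, coefficient = 1
x_1 = 2.7500, f(x_1) = 8.500000, coefficient = 4
x_2 = 3.5000, f(x_2) = 10.000000, coefficient = 1

I ≈ (0.750000/3) × 51.000000 = 12.750000
Exact value: 12.750000
Error: 0.000000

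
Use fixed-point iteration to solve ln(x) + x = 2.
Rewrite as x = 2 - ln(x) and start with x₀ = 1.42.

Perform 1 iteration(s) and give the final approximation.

Equation: ln(x) + x = 2
Fixed-point form: x = 2 - ln(x)
x₀ = 1.42

x_1 = g(1.420000) = 1.649343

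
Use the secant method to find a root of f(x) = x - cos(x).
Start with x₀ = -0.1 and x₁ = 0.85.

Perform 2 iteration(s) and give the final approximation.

f(x) = x - cos(x)
x₀ = -0.1, x₁ = 0.85

Secant formula: x_{n+1} = x_n - f(x_n)(x_n - x_{n-1})/(f(x_n) - f(x_{n-1}))

Iteration 1:
  f(-0.100000) = -1.095004
  f(0.850000) = 0.190017
  x_2 = 0.850000 - 0.190017×(0.850000 - (-0.100000))/(0.190017 - (-1.095004))
       = 0.709523
Iteration 2:
  f(0.850000) = 0.190017
  f(0.709523) = -0.049150
  x_3 = 0.709523 - (-0.049150)×(0.709523 - 0.850000)/(-0.049150 - 0.190017)
       = 0.738392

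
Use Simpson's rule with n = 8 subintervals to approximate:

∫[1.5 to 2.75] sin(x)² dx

f(x) = sin(x)²
a = 1.5, b = 2.75, n = 8
h = (b - a)/n = 0.156250

Simpson's rule: (h/3)[f(x₀) + 4f(x₁) + 2f(x₂) + ... + f(xₙ)]

x_0 = 1.5000, f(x_0) = 0.994996, coefficient = 1
x_1 = 1.6562, f(x_1) = 0.992715, coefficient = 4
x_2 = 1.8125, f(x_2) = 0.942708, coefficient = 2
x_3 = 1.9688, f(x_3) = 0.849818, coefficient = 4
x_4 = 2.1250, f(x_4) = 0.723044, coefficient = 2
x_5 = 2.2812, f(x_5) = 0.574664, coefficient = 4
x_6 = 2.4375, f(x_6) = 0.419052, coefficient = 2
x_7 = 2.5938, f(x_7) = 0.271281, coefficient = 4
x_8 = 2.7500, f(x_8) = 0.145665, coefficient = 1

I ≈ (0.156250/3) × 16.064187 = 0.836676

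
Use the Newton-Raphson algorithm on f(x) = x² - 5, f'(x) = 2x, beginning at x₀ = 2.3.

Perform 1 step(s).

f(x) = x² - 5
f'(x) = 2x
x₀ = 2.3

Newton-Raphson formula: x_{n+1} = x_n - f(x_n)/f'(x_n)

Iteration 1:
  f(2.300000) = 0.290000
  f'(2.300000) = 4.600000
  x_1 = 2.300000 - 0.290000/4.600000 = 2.236957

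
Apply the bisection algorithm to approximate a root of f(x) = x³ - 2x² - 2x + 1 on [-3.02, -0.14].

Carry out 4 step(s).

f(x) = x³ - 2x² - 2x + 1
Initial interval: [-3.02, -0.14]

Iteration 1:
  c_1 = (-3.020000 + (-0.140000))/2 = -1.580000
  f(c_1) = f(-1.580000) = -4.777112
  f(a) × f(c) ≥ 0, new interval: [-1.580000, -0.140000]
Iteration 2:
  c_2 = (-1.580000 + (-0.140000))/2 = -0.860000
  f(c_2) = f(-0.860000) = 0.604744
  f(a) × f(c) < 0, new interval: [-1.580000, -0.860000]
Iteration 3:
  c_3 = (-1.580000 + (-0.860000))/2 = -1.220000
  f(c_3) = f(-1.220000) = -1.352648
  f(a) × f(c) ≥ 0, new interval: [-1.220000, -0.860000]
Iteration 4:
  c_4 = (-1.220000 + (-0.860000))/2 = -1.040000
  f(c_4) = f(-1.040000) = -0.208064
  f(a) × f(c) ≥ 0, new interval: [-1.040000, -0.860000]

After 4 iteration(s), the approximation is c_4 = -1.040000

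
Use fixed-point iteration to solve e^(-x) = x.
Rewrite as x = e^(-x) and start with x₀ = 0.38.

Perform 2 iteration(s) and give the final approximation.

Equation: e^(-x) = x
Fixed-point form: x = e^(-x)
x₀ = 0.38

x_1 = g(0.380000) = 0.683861
x_2 = g(0.683861) = 0.504665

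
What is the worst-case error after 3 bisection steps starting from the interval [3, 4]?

Bisection error bound: |error| ≤ (b-a)/2^n
|error| ≤ (4 - 3)/2^3 = 1/2^3
|error| ≤ 0.1250000000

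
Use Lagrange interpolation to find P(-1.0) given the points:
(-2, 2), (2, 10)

Lagrange interpolation formula:
P(x) = Σ yᵢ × Lᵢ(x)
where Lᵢ(x) = Π_{j≠i} (x - xⱼ)/(xᵢ - xⱼ)

L_0(-1.0) = (-1.0 - 2)/(-2 - 2) = 0.750000
L_1(-1.0) = (-1.0 - (-2))/(2 - (-2)) = 0.250000

P(-1.0) = 2×L_0(-1.0) + 10×L_1(-1.0)
P(-1.0) = 4.000000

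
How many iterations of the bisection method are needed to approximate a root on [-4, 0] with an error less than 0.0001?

We need (b-a)/2^n ≤ 0.0001
(0 - (-4))/2^n ≤ 0.0001
4/2^n ≤ 0.0001
2^n ≥ 40000
n ≥ log₂(40000) = 15.29
n ≥ 16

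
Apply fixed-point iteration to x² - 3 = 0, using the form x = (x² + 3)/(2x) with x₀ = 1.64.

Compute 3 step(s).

Equation: x² - 3 = 0
Fixed-point form: x = (x² + 3)/(2x)
x₀ = 1.64

x_1 = g(1.640000) = 1.734634
x_2 = g(1.734634) = 1.732053
x_3 = g(1.732053) = 1.732051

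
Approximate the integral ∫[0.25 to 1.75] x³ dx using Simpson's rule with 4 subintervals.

f(x) = x³
a = 0.25, b = 1.75, n = 4
h = (b - a)/n = 0.375000

Simpson's rule: (h/3)[f(x₀) + 4f(x₁) + 2f(x₂) + ... + f(xₙ)]

x_0 = 0.2500, f(x_0) = 0.015625, coefficient = 1
x_1 = 0.6250, f(x_1) = 0.244141, coefficient = 4
x_2 = 1.0000, f(x_2) = 1.000000, coefficient = 2
x_3 = 1.3750, f(x_3) = 2.599609, coefficient = 4
x_4 = 1.7500, f(x_4) = 5.359375, coefficient = 1

I ≈ (0.375000/3) × 18.750000 = 2.343750
Exact value: 2.343750
Error: 0.000000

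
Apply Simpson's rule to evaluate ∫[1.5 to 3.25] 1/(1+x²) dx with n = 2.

f(x) = 1/(1+x²)
a = 1.5, b = 3.25, n = 2
h = (b - a)/n = 0.875000

Simpson's rule: (h/3)[f(x₀) + 4f(x₁) + 2f(x₂) + ... + f(xₙ)]

x_0 = 1.5000, f(x_0) = 0.307692, coefficient = 1
x_1 = 2.3750, f(x_1) = 0.150588, coefficient = 4
x_2 = 3.2500, f(x_2) = 0.086486, coefficient = 1

I ≈ (0.875000/3) × 0.996532 = 0.290655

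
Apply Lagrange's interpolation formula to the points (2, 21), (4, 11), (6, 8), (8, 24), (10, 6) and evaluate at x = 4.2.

Lagrange interpolation formula:
P(x) = Σ yᵢ × Lᵢ(x)
where Lᵢ(x) = Π_{j≠i} (x - xⱼ)/(xᵢ - xⱼ)

L_0(4.2) = (4.2 - 4)/(2 - 4) × (4.2 - 6)/(2 - 6) × (4.2 - 8)/(2 - 8) × (4.2 - 10)/(2 - 10) = -0.020663
L_1(4.2) = (4.2 - 2)/(4 - 2) × (4.2 - 6)/(4 - 6) × (4.2 - 8)/(4 - 8) × (4.2 - 10)/(4 - 10) = 0.909150
L_2(4.2) = (4.2 - 2)/(6 - 2) × (4.2 - 4)/(6 - 4) × (4.2 - 8)/(6 - 8) × (4.2 - 10)/(6 - 10) = 0.151525
L_3(4.2) = (4.2 - 2)/(8 - 2) × (4.2 - 4)/(8 - 4) × (4.2 - 6)/(8 - 6) × (4.2 - 10)/(8 - 10) = -0.047850
L_4(4.2) = (4.2 - 2)/(10 - 2) × (4.2 - 4)/(10 - 4) × (4.2 - 6)/(10 - 6) × (4.2 - 8)/(10 - 8) = 0.007838

P(4.2) = 21×L_0(4.2) + 11×L_1(4.2) + 8×L_2(4.2) + 24×L_3(4.2) + 6×L_4(4.2)
P(4.2) = 9.677563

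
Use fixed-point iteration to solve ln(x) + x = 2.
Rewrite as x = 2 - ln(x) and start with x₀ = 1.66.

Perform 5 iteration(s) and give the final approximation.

Equation: ln(x) + x = 2
Fixed-point form: x = 2 - ln(x)
x₀ = 1.66

x_1 = g(1.660000) = 1.493182
x_2 = g(1.493182) = 1.599090
x_3 = g(1.599090) = 1.530565
x_4 = g(1.530565) = 1.574363
x_5 = g(1.574363) = 1.546149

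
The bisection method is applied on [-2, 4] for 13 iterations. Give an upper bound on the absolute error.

Bisection error bound: |error| ≤ (b-a)/2^n
|error| ≤ (4 - (-2))/2^13 = 6/2^13
|error| ≤ 0.0007324219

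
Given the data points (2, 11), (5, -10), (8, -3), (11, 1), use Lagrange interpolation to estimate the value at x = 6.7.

Lagrange interpolation formula:
P(x) = Σ yᵢ × Lᵢ(x)
where Lᵢ(x) = Π_{j≠i} (x - xⱼ)/(xᵢ - xⱼ)

L_0(6.7) = (6.7 - 5)/(2 - 5) × (6.7 - 8)/(2 - 8) × (6.7 - 11)/(2 - 11) = -0.058660
L_1(6.7) = (6.7 - 2)/(5 - 2) × (6.7 - 8)/(5 - 8) × (6.7 - 11)/(5 - 11) = 0.486537
L_2(6.7) = (6.7 - 2)/(8 - 2) × (6.7 - 5)/(8 - 5) × (6.7 - 11)/(8 - 11) = 0.636241
L_3(6.7) = (6.7 - 2)/(11 - 2) × (6.7 - 5)/(11 - 5) × (6.7 - 8)/(11 - 8) = -0.064117

P(6.7) = 11×L_0(6.7) + (-10)×L_1(6.7) + (-3)×L_2(6.7) + 1×L_3(6.7)
P(6.7) = -7.483475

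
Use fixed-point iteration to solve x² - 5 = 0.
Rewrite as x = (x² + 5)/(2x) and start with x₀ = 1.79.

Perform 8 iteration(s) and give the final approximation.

Equation: x² - 5 = 0
Fixed-point form: x = (x² + 5)/(2x)
x₀ = 1.79

x_1 = g(1.790000) = 2.291648
x_2 = g(2.291648) = 2.236742
x_3 = g(2.236742) = 2.236068
x_4 = g(2.236068) = 2.236068
x_5 = g(2.236068) = 2.236068
x_6 = g(2.236068) = 2.236068
x_7 = g(2.236068) = 2.236068
x_8 = g(2.236068) = 2.236068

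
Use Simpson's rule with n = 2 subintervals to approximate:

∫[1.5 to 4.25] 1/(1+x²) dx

f(x) = 1/(1+x²)
a = 1.5, b = 4.25, n = 2
h = (b - a)/n = 1.375000

Simpson's rule: (h/3)[f(x₀) + 4f(x₁) + 2f(x₂) + ... + f(xₙ)]

x_0 = 1.5000, f(x_0) = 0.307692, coefficient = 1
x_1 = 2.8750, f(x_1) = 0.107926, coefficient = 4
x_2 = 4.2500, f(x_2) = 0.052459, coefficient = 1

I ≈ (1.375000/3) × 0.791855 = 0.362933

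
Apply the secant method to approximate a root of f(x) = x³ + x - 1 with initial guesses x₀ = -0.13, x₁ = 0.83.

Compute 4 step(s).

f(x) = x³ + x - 1
x₀ = -0.13, x₁ = 0.83

Secant formula: x_{n+1} = x_n - f(x_n)(x_n - x_{n-1})/(f(x_n) - f(x_{n-1}))

Iteration 1:
  f(-0.130000) = -1.132197
  f(0.830000) = 0.401787
  x_2 = 0.830000 - 0.401787×(0.830000 - (-0.130000))/(0.401787 - (-1.132197))
       = 0.578553
Iteration 2:
  f(0.830000) = 0.401787
  f(0.578553) = -0.227791
  x_3 = 0.578553 - (-0.227791)×(0.578553 - 0.830000)/(-0.227791 - 0.401787)
       = 0.669531
Iteration 3:
  f(0.578553) = -0.227791
  f(0.669531) = -0.030338
  x_4 = 0.669531 - (-0.030338)×(0.669531 - 0.578553)/(-0.030338 - (-0.227791))
       = 0.683509
Iteration 4:
  f(0.669531) = -0.030338
  f(0.683509) = 0.002834
  x_5 = 0.683509 - 0.002834×(0.683509 - 0.669531)/(0.002834 - (-0.030338))
       = 0.682315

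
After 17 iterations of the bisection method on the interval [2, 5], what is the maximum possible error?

Bisection error bound: |error| ≤ (b-a)/2^n
|error| ≤ (5 - 2)/2^17 = 3/2^17
|error| ≤ 0.0000228882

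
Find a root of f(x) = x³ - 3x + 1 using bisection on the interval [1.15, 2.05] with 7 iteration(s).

f(x) = x³ - 3x + 1
Initial interval: [1.15, 2.05]

Iteration 1:
  c_1 = (1.150000 + 2.050000)/2 = 1.600000
  f(c_1) = f(1.600000) = 0.296000
  f(a) × f(c) < 0, new interval: [1.150000, 1.600000]
Iteration 2:
  c_2 = (1.150000 + 1.600000)/2 = 1.375000
  f(c_2) = f(1.375000) = -0.525391
  f(a) × f(c) ≥ 0, new interval: [1.375000, 1.600000]
Iteration 3:
  c_3 = (1.375000 + 1.600000)/2 = 1.487500
  f(c_3) = f(1.487500) = -0.171174
  f(a) × f(c) ≥ 0, new interval: [1.487500, 1.600000]
Iteration 4:
  c_4 = (1.487500 + 1.600000)/2 = 1.543750
  f(c_4) = f(1.543750) = 0.047760
  f(a) × f(c) < 0, new interval: [1.487500, 1.543750]
Iteration 5:
  c_5 = (1.487500 + 1.543750)/2 = 1.515625
  f(c_5) = f(1.515625) = -0.065304
  f(a) × f(c) ≥ 0, new interval: [1.515625, 1.543750]
Iteration 6:
  c_6 = (1.515625 + 1.543750)/2 = 1.529687
  f(c_6) = f(1.529687) = -0.009680
  f(a) × f(c) ≥ 0, new interval: [1.529687, 1.543750]
Iteration 7:
  c_7 = (1.529687 + 1.543750)/2 = 1.536719
  f(c_7) = f(1.536719) = 0.018812
  f(a) × f(c) < 0, new interval: [1.529687, 1.536719]

After 7 iteration(s), the approximation is c_7 = 1.536719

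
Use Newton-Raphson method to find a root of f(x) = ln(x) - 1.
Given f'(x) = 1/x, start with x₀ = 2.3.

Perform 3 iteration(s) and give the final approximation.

f(x) = ln(x) - 1
f'(x) = 1/x
x₀ = 2.3

Newton-Raphson formula: x_{n+1} = x_n - f(x_n)/f'(x_n)

Iteration 1:
  f(2.300000) = -0.167091
  f'(2.300000) = 0.434783
  x_1 = 2.300000 - (-0.167091)/0.434783 = 2.684309
Iteration 2:
  f(2.684309) = -0.012577
  f'(2.684309) = 0.372535
  x_2 = 2.684309 - (-0.012577)/0.372535 = 2.718069
Iteration 3:
  f(2.718069) = -0.000078
  f'(2.718069) = 0.367908
  x_3 = 2.718069 - (-0.000078)/0.367908 = 2.718282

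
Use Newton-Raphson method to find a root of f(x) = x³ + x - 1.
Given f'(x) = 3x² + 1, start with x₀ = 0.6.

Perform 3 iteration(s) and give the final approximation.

f(x) = x³ + x - 1
f'(x) = 3x² + 1
x₀ = 0.6

Newton-Raphson formula: x_{n+1} = x_n - f(x_n)/f'(x_n)

Iteration 1:
  f(0.600000) = -0.184000
  f'(0.600000) = 2.080000
  x_1 = 0.600000 - (-0.184000)/2.080000 = 0.688462
Iteration 2:
  f(0.688462) = 0.014778
  f'(0.688462) = 2.421938
  x_2 = 0.688462 - 0.014778/2.421938 = 0.682360
Iteration 3:
  f(0.682360) = 0.000077
  f'(0.682360) = 2.396845
  x_3 = 0.682360 - 0.000077/2.396845 = 0.682328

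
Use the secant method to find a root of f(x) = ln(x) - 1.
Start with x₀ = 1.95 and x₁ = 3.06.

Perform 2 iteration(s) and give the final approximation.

f(x) = ln(x) - 1
x₀ = 1.95, x₁ = 3.06

Secant formula: x_{n+1} = x_n - f(x_n)(x_n - x_{n-1})/(f(x_n) - f(x_{n-1}))

Iteration 1:
  f(1.950000) = -0.332171
  f(3.060000) = 0.118415
  x_2 = 3.060000 - 0.118415×(3.060000 - 1.950000)/(0.118415 - (-0.332171))
       = 2.768289
Iteration 2:
  f(3.060000) = 0.118415
  f(2.768289) = 0.018230
  x_3 = 2.768289 - 0.018230×(2.768289 - 3.060000)/(0.018230 - 0.118415)
       = 2.715210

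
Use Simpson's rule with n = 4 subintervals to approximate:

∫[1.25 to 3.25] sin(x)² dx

f(x) = sin(x)²
a = 1.25, b = 3.25, n = 4
h = (b - a)/n = 0.500000

Simpson's rule: (h/3)[f(x₀) + 4f(x₁) + 2f(x₂) + ... + f(xₙ)]

x_0 = 1.2500, f(x_0) = 0.900572, coefficient = 1
x_1 = 1.7500, f(x_1) = 0.968228, coefficient = 4
x_2 = 2.2500, f(x_2) = 0.605398, coefficient = 2
x_3 = 2.7500, f(x_3) = 0.145665, coefficient = 4
x_4 = 3.2500, f(x_4) = 0.011706, coefficient = 1

I ≈ (0.500000/3) × 6.578648 = 1.096441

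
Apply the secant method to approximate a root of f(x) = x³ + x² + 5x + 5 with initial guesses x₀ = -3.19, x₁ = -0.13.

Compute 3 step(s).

f(x) = x³ + x² + 5x + 5
x₀ = -3.19, x₁ = -0.13

Secant formula: x_{n+1} = x_n - f(x_n)(x_n - x_{n-1})/(f(x_n) - f(x_{n-1}))

Iteration 1:
  f(-3.190000) = -33.235659
  f(-0.130000) = 4.364703
  x_2 = -0.130000 - 4.364703×(-0.130000 - (-3.190000))/(4.364703 - (-33.235659))
       = -0.485209
Iteration 2:
  f(-0.130000) = 4.364703
  f(-0.485209) = 2.695151
  x_3 = -0.485209 - 2.695151×(-0.485209 - (-0.130000))/(2.695151 - 4.364703)
       = -1.058621
Iteration 3:
  f(-0.485209) = 2.695151
  f(-1.058621) = -0.358803
  x_4 = -1.058621 - (-0.358803)×(-1.058621 - (-0.485209))/(-0.358803 - 2.695151)
       = -0.991252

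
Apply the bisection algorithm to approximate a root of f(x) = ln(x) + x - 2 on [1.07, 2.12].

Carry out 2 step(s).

f(x) = ln(x) + x - 2
Initial interval: [1.07, 2.12]

Iteration 1:
  c_1 = (1.070000 + 2.120000)/2 = 1.595000
  f(c_1) = f(1.595000) = 0.061874
  f(a) × f(c) < 0, new interval: [1.070000, 1.595000]
Iteration 2:
  c_2 = (1.070000 + 1.595000)/2 = 1.332500
  f(c_2) = f(1.332500) = -0.380443
  f(a) × f(c) ≥ 0, new interval: [1.332500, 1.595000]

After 2 iteration(s), the approximation is c_2 = 1.332500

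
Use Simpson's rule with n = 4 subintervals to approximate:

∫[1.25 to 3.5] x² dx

f(x) = x²
a = 1.25, b = 3.5, n = 4
h = (b - a)/n = 0.562500

Simpson's rule: (h/3)[f(x₀) + 4f(x₁) + 2f(x₂) + ... + f(xₙ)]

x_0 = 1.2500, f(x_0) = 1.562500, coefficient = 1
x_1 = 1.8125, f(x_1) = 3.285156, coefficient = 4
x_2 = 2.3750, f(x_2) = 5.640625, coefficient = 2
x_3 = 2.9375, f(x_3) = 8.628906, coefficient = 4
x_4 = 3.5000, f(x_4) = 12.250000, coefficient = 1

I ≈ (0.562500/3) × 72.750000 = 13.640625
Exact value: 13.640625
Error: 0.000000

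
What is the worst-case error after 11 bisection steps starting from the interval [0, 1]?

Bisection error bound: |error| ≤ (b-a)/2^n
|error| ≤ (1 - 0)/2^11 = 1/2^11
|error| ≤ 0.0004882812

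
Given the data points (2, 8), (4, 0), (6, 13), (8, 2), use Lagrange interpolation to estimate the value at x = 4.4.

Lagrange interpolation formula:
P(x) = Σ yᵢ × Lᵢ(x)
where Lᵢ(x) = Π_{j≠i} (x - xⱼ)/(xᵢ - xⱼ)

L_0(4.4) = (4.4 - 4)/(2 - 4) × (4.4 - 6)/(2 - 6) × (4.4 - 8)/(2 - 8) = -0.048000
L_1(4.4) = (4.4 - 2)/(4 - 2) × (4.4 - 6)/(4 - 6) × (4.4 - 8)/(4 - 8) = 0.864000
L_2(4.4) = (4.4 - 2)/(6 - 2) × (4.4 - 4)/(6 - 4) × (4.4 - 8)/(6 - 8) = 0.216000
L_3(4.4) = (4.4 - 2)/(8 - 2) × (4.4 - 4)/(8 - 4) × (4.4 - 6)/(8 - 6) = -0.032000

P(4.4) = 8×L_0(4.4) + 0×L_1(4.4) + 13×L_2(4.4) + 2×L_3(4.4)
P(4.4) = 2.360000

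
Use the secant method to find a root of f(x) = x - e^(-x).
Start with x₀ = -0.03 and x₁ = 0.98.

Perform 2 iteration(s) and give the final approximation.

f(x) = x - e^(-x)
x₀ = -0.03, x₁ = 0.98

Secant formula: x_{n+1} = x_n - f(x_n)(x_n - x_{n-1})/(f(x_n) - f(x_{n-1}))

Iteration 1:
  f(-0.030000) = -1.060455
  f(0.980000) = 0.604689
  x_2 = 0.980000 - 0.604689×(0.980000 - (-0.030000))/(0.604689 - (-1.060455))
       = 0.613223
Iteration 2:
  f(0.980000) = 0.604689
  f(0.613223) = 0.071621
  x_3 = 0.613223 - 0.071621×(0.613223 - 0.980000)/(0.071621 - 0.604689)
       = 0.563945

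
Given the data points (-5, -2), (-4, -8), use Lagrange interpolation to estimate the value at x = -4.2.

Lagrange interpolation formula:
P(x) = Σ yᵢ × Lᵢ(x)
where Lᵢ(x) = Π_{j≠i} (x - xⱼ)/(xᵢ - xⱼ)

L_0(-4.2) = (-4.2 - (-4))/(-5 - (-4)) = 0.200000
L_1(-4.2) = (-4.2 - (-5))/(-4 - (-5)) = 0.800000

P(-4.2) = (-2)×L_0(-4.2) + (-8)×L_1(-4.2)
P(-4.2) = -6.800000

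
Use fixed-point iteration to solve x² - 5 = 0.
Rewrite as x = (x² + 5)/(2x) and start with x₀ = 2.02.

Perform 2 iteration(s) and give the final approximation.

Equation: x² - 5 = 0
Fixed-point form: x = (x² + 5)/(2x)
x₀ = 2.02

x_1 = g(2.020000) = 2.247624
x_2 = g(2.247624) = 2.236098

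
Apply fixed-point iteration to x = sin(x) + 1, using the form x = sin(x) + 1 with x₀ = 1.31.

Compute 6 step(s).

Equation: x = sin(x) + 1
Fixed-point form: x = sin(x) + 1
x₀ = 1.31

x_1 = g(1.310000) = 1.966185
x_2 = g(1.966185) = 1.922847
x_3 = g(1.922847) = 1.938668
x_4 = g(1.938668) = 1.933095
x_5 = g(1.933095) = 1.935085
x_6 = g(1.935085) = 1.934378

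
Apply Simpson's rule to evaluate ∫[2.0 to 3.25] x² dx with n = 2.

f(x) = x²
a = 2.0, b = 3.25, n = 2
h = (b - a)/n = 0.625000

Simpson's rule: (h/3)[f(x₀) + 4f(x₁) + 2f(x₂) + ... + f(xₙ)]

x_0 = 2.0000, f(x_0) = 4.000000, coefficient = 1
x_1 = 2.6250, f(x_1) = 6.890625, coefficient = 4
x_2 = 3.2500, f(x_2) = 10.562500, coefficient = 1

I ≈ (0.625000/3) × 42.125000 = 8.776042
Exact value: 8.776042
Error: 0.000000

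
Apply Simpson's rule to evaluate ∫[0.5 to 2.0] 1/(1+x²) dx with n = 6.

f(x) = 1/(1+x²)
a = 0.5, b = 2.0, n = 6
h = (b - a)/n = 0.250000

Simpson's rule: (h/3)[f(x₀) + 4f(x₁) + 2f(x₂) + ... + f(xₙ)]

x_0 = 0.5000, f(x_0) = 0.800000, coefficient = 1
x_1 = 0.7500, f(x_1) = 0.640000, coefficient = 4
x_2 = 1.0000, f(x_2) = 0.500000, coefficient = 2
x_3 = 1.2500, f(x_3) = 0.390244, coefficient = 4
x_4 = 1.5000, f(x_4) = 0.307692, coefficient = 2
x_5 = 1.7500, f(x_5) = 0.246154, coefficient = 4
x_6 = 2.0000, f(x_6) = 0.200000, coefficient = 1

I ≈ (0.250000/3) × 7.720976 = 0.643415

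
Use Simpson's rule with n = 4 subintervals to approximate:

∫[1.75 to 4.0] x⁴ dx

f(x) = x⁴
a = 1.75, b = 4.0, n = 4
h = (b - a)/n = 0.562500

Simpson's rule: (h/3)[f(x₀) + 4f(x₁) + 2f(x₂) + ... + f(xₙ)]

x_0 = 1.7500, f(x_0) = 9.378906, coefficient = 1
x_1 = 2.3125, f(x_1) = 28.597427, coefficient = 4
x_2 = 2.8750, f(x_2) = 68.320557, coefficient = 2
x_3 = 3.4375, f(x_3) = 139.627457, coefficient = 4
x_4 = 4.0000, f(x_4) = 256.000000, coefficient = 1

I ≈ (0.562500/3) × 1074.919556 = 201.547417
Exact value: 201.517383
Error: 0.030034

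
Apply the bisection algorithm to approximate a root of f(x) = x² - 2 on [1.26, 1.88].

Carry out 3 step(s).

f(x) = x² - 2
Initial interval: [1.26, 1.88]

Iteration 1:
  c_1 = (1.260000 + 1.880000)/2 = 1.570000
  f(c_1) = f(1.570000) = 0.464900
  f(a) × f(c) < 0, new interval: [1.260000, 1.570000]
Iteration 2:
  c_2 = (1.260000 + 1.570000)/2 = 1.415000
  f(c_2) = f(1.415000) = 0.002225
  f(a) × f(c) < 0, new interval: [1.260000, 1.415000]
Iteration 3:
  c_3 = (1.260000 + 1.415000)/2 = 1.337500
  f(c_3) = f(1.337500) = -0.211094
  f(a) × f(c) ≥ 0, new interval: [1.337500, 1.415000]

After 3 iteration(s), the approximation is c_3 = 1.337500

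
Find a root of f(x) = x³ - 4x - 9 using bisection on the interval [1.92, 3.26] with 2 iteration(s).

f(x) = x³ - 4x - 9
Initial interval: [1.92, 3.26]

Iteration 1:
  c_1 = (1.920000 + 3.260000)/2 = 2.590000
  f(c_1) = f(2.590000) = -1.986021
  f(a) × f(c) ≥ 0, new interval: [2.590000, 3.260000]
Iteration 2:
  c_2 = (2.590000 + 3.260000)/2 = 2.925000
  f(c_2) = f(2.925000) = 4.325203
  f(a) × f(c) < 0, new interval: [2.590000, 2.925000]

After 2 iteration(s), the approximation is c_2 = 2.925000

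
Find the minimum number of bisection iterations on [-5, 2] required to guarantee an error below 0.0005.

We need (b-a)/2^n ≤ 0.0005
(2 - (-5))/2^n ≤ 0.0005
7/2^n ≤ 0.0005
2^n ≥ 14000
n ≥ log₂(14000) = 13.77
n ≥ 14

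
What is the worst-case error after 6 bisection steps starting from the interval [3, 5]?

Bisection error bound: |error| ≤ (b-a)/2^n
|error| ≤ (5 - 3)/2^6 = 2/2^6
|error| ≤ 0.0312500000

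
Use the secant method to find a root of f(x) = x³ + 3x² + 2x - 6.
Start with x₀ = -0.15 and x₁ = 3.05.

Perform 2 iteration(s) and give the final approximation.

f(x) = x³ + 3x² + 2x - 6
x₀ = -0.15, x₁ = 3.05

Secant formula: x_{n+1} = x_n - f(x_n)(x_n - x_{n-1})/(f(x_n) - f(x_{n-1}))

Iteration 1:
  f(-0.150000) = -6.235875
  f(3.050000) = 56.380125
  x_2 = 3.050000 - 56.380125×(3.050000 - (-0.150000))/(56.380125 - (-6.235875))
       = 0.168685
Iteration 2:
  f(3.050000) = 56.380125
  f(0.168685) = -5.572465
  x_3 = 0.168685 - (-5.572465)×(0.168685 - 3.050000)/(-5.572465 - 56.380125)
       = 0.427852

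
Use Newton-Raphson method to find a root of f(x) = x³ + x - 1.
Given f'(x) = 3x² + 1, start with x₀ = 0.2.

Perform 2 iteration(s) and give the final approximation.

f(x) = x³ + x - 1
f'(x) = 3x² + 1
x₀ = 0.2

Newton-Raphson formula: x_{n+1} = x_n - f(x_n)/f'(x_n)

Iteration 1:
  f(0.200000) = -0.792000
  f'(0.200000) = 1.120000
  x_1 = 0.200000 - (-0.792000)/1.120000 = 0.907143
Iteration 2:
  f(0.907143) = 0.653638
  f'(0.907143) = 3.468724
  x_2 = 0.907143 - 0.653638/3.468724 = 0.718705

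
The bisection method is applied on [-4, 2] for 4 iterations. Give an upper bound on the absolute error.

Bisection error bound: |error| ≤ (b-a)/2^n
|error| ≤ (2 - (-4))/2^4 = 6/2^4
|error| ≤ 0.3750000000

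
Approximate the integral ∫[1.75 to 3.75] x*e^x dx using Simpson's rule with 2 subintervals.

f(x) = x*e^x
a = 1.75, b = 3.75, n = 2
h = (b - a)/n = 1.000000

Simpson's rule: (h/3)[f(x₀) + 4f(x₁) + 2f(x₂) + ... + f(xₙ)]

x_0 = 1.7500, f(x_0) = 10.070555, coefficient = 1
x_1 = 2.7500, f(x_1) = 43.017238, coefficient = 4
x_2 = 3.7500, f(x_2) = 159.454058, coefficient = 1

I ≈ (1.000000/3) × 341.593563 = 113.864521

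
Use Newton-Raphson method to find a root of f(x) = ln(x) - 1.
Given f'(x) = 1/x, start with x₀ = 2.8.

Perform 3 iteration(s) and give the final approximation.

f(x) = ln(x) - 1
f'(x) = 1/x
x₀ = 2.8

Newton-Raphson formula: x_{n+1} = x_n - f(x_n)/f'(x_n)

Iteration 1:
  f(2.800000) = 0.029619
  f'(2.800000) = 0.357143
  x_1 = 2.800000 - 0.029619/0.357143 = 2.717066
Iteration 2:
  f(2.717066) = -0.000448
  f'(2.717066) = 0.368044
  x_2 = 2.717066 - (-0.000448)/0.368044 = 2.718282
Iteration 3:
  f(2.718282) = 0.000000
  f'(2.718282) = 0.367879
  x_3 = 2.718282 - 0.000000/0.367879 = 2.718282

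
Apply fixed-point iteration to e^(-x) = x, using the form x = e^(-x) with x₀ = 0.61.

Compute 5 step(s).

Equation: e^(-x) = x
Fixed-point form: x = e^(-x)
x₀ = 0.61

x_1 = g(0.610000) = 0.543351
x_2 = g(0.543351) = 0.580799
x_3 = g(0.580799) = 0.559451
x_4 = g(0.559451) = 0.571523
x_5 = g(0.571523) = 0.564665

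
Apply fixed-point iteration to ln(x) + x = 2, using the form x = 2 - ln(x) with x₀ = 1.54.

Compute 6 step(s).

Equation: ln(x) + x = 2
Fixed-point form: x = 2 - ln(x)
x₀ = 1.54

x_1 = g(1.540000) = 1.568218
x_2 = g(1.568218) = 1.550060
x_3 = g(1.550060) = 1.561706
x_4 = g(1.561706) = 1.554221
x_5 = g(1.554221) = 1.559025
x_6 = g(1.559025) = 1.555939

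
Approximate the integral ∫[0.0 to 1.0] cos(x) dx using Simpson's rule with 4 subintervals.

f(x) = cos(x)
a = 0.0, b = 1.0, n = 4
h = (b - a)/n = 0.250000

Simpson's rule: (h/3)[f(x₀) + 4f(x₁) + 2f(x₂) + ... + f(xₙ)]

x_0 = 0.0000, f(x_0) = 1.000000, coefficient = 1
x_1 = 0.2500, f(x_1) = 0.968912, coefficient = 4
x_2 = 0.5000, f(x_2) = 0.877583, coefficient = 2
x_3 = 0.7500, f(x_3) = 0.731689, coefficient = 4
x_4 = 1.0000, f(x_4) = 0.540302, coefficient = 1

I ≈ (0.250000/3) × 10.097873 = 0.841489
Exact value: 0.841471
Error: 0.000018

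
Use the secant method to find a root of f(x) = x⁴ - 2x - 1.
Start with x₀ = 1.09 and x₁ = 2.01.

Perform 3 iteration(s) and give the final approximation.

f(x) = x⁴ - 2x - 1
x₀ = 1.09, x₁ = 2.01

Secant formula: x_{n+1} = x_n - f(x_n)(x_n - x_{n-1})/(f(x_n) - f(x_{n-1}))

Iteration 1:
  f(1.090000) = -1.768418
  f(2.010000) = 11.302408
  x_2 = 2.010000 - 11.302408×(2.010000 - 1.090000)/(11.302408 - (-1.768418))
       = 1.214471
Iteration 2:
  f(2.010000) = 11.302408
  f(1.214471) = -1.253492
  x_3 = 1.214471 - (-1.253492)×(1.214471 - 2.010000)/(-1.253492 - 11.302408)
       = 1.293891
Iteration 3:
  f(1.214471) = -1.253492
  f(1.293891) = -0.784988
  x_4 = 1.293891 - (-0.784988)×(1.293891 - 1.214471)/(-0.784988 - (-1.253492))
       = 1.426961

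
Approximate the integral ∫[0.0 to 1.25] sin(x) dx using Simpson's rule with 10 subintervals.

f(x) = sin(x)
a = 0.0, b = 1.25, n = 10
h = (b - a)/n = 0.125000

Simpson's rule: (h/3)[f(x₀) + 4f(x₁) + 2f(x₂) + ... + f(xₙ)]

x_0 = 0.0000, f(x_0) = 0.000000, coefficient = 1
x_1 = 0.1250, f(x_1) = 0.124675, coefficient = 4
x_2 = 0.2500, f(x_2) = 0.247404, coefficient = 2
x_3 = 0.3750, f(x_3) = 0.366273, coefficient = 4
x_4 = 0.5000, f(x_4) = 0.479426, coefficient = 2
x_5 = 0.6250, f(x_5) = 0.585097, coefficient = 4
x_6 = 0.7500, f(x_6) = 0.681639, coefficient = 2
x_7 = 0.8750, f(x_7) = 0.767544, coefficient = 4
x_8 = 1.0000, f(x_8) = 0.841471, coefficient = 2
x_9 = 1.1250, f(x_9) = 0.902268, coefficient = 4
x_10 = 1.2500, f(x_10) = 0.948985, coefficient = 1

I ≈ (0.125000/3) × 16.432286 = 0.684679
Exact value: 0.684678
Error: 0.000001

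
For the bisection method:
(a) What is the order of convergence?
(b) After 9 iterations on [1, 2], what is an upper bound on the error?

(a) Bisection has linear (order 1) convergence; the error is halved each step.

(b) Error bound = (b-a)/2^n = (2 - 1)/2^{9}
    = 1/2^{9}

(a) 1 (linear); (b) error ≤ 1.95e-03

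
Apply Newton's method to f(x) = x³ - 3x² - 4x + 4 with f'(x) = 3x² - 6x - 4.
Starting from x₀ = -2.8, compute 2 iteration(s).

f(x) = x³ - 3x² - 4x + 4
f'(x) = 3x² - 6x - 4
x₀ = -2.8

Newton-Raphson formula: x_{n+1} = x_n - f(x_n)/f'(x_n)

Iteration 1:
  f(-2.800000) = -30.272000
  f'(-2.800000) = 36.320000
  x_1 = -2.800000 - (-30.272000)/36.320000 = -1.966520
Iteration 2:
  f(-1.966520) = -7.340447
  f'(-1.966520) = 19.400720
  x_2 = -1.966520 - (-7.340447)/19.400720 = -1.588160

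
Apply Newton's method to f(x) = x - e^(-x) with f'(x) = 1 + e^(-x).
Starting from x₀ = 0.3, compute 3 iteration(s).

f(x) = x - e^(-x)
f'(x) = 1 + e^(-x)
x₀ = 0.3

Newton-Raphson formula: x_{n+1} = x_n - f(x_n)/f'(x_n)

Iteration 1:
  f(0.300000) = -0.440818
  f'(0.300000) = 1.740818
  x_1 = 0.300000 - (-0.440818)/1.740818 = 0.553225
Iteration 2:
  f(0.553225) = -0.021868
  f'(0.553225) = 1.575092
  x_2 = 0.553225 - (-0.021868)/1.575092 = 0.567108
Iteration 3:
  f(0.567108) = -0.000055
  f'(0.567108) = 1.567163
  x_3 = 0.567108 - (-0.000055)/1.567163 = 0.567143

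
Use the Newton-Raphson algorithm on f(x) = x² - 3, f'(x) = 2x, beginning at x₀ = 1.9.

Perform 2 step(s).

f(x) = x² - 3
f'(x) = 2x
x₀ = 1.9

Newton-Raphson formula: x_{n+1} = x_n - f(x_n)/f'(x_n)

Iteration 1:
  f(1.900000) = 0.610000
  f'(1.900000) = 3.800000
  x_1 = 1.900000 - 0.610000/3.800000 = 1.739474
Iteration 2:
  f(1.739474) = 0.025769
  f'(1.739474) = 3.478947
  x_2 = 1.739474 - 0.025769/3.478947 = 1.732067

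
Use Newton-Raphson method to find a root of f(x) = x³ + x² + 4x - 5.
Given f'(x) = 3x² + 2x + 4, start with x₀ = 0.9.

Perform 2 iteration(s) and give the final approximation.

f(x) = x³ + x² + 4x - 5
f'(x) = 3x² + 2x + 4
x₀ = 0.9

Newton-Raphson formula: x_{n+1} = x_n - f(x_n)/f'(x_n)

Iteration 1:
  f(0.900000) = 0.139000
  f'(0.900000) = 8.230000
  x_1 = 0.900000 - 0.139000/8.230000 = 0.883111
Iteration 2:
  f(0.883111) = 0.001051
  f'(0.883111) = 8.105874
  x_2 = 0.883111 - 0.001051/8.105874 = 0.882981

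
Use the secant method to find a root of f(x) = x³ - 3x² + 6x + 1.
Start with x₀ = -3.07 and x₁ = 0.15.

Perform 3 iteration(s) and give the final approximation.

f(x) = x³ - 3x² + 6x + 1
x₀ = -3.07, x₁ = 0.15

Secant formula: x_{n+1} = x_n - f(x_n)(x_n - x_{n-1})/(f(x_n) - f(x_{n-1}))

Iteration 1:
  f(-3.070000) = -74.629143
  f(0.150000) = 1.835875
  x_2 = 0.150000 - 1.835875×(0.150000 - (-3.070000))/(1.835875 - (-74.629143))
       = 0.072690
Iteration 2:
  f(0.150000) = 1.835875
  f(0.072690) = 1.420672
  x_3 = 0.072690 - 1.420672×(0.072690 - 0.150000)/(1.420672 - 1.835875)
       = -0.191837
Iteration 3:
  f(0.072690) = 1.420672
  f(-0.191837) = -0.268485
  x_4 = -0.191837 - (-0.268485)×(-0.191837 - 0.072690)/(-0.268485 - 1.420672)
       = -0.149791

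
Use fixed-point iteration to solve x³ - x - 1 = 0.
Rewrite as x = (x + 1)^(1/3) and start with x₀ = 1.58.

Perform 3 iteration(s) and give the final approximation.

Equation: x³ - x - 1 = 0
Fixed-point form: x = (x + 1)^(1/3)
x₀ = 1.58

x_1 = g(1.580000) = 1.371534
x_2 = g(1.371534) = 1.333551
x_3 = g(1.333551) = 1.326394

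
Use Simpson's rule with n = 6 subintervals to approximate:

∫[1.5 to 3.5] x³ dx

f(x) = x³
a = 1.5, b = 3.5, n = 6
h = (b - a)/n = 0.333333

Simpson's rule: (h/3)[f(x₀) + 4f(x₁) + 2f(x₂) + ... + f(xₙ)]

x_0 = 1.5000, f(x_0) = 3.375000, coefficient = 1
x_1 = 1.8333, f(x_1) = 6.162037, coefficient = 4
x_2 = 2.1667, f(x_2) = 10.171296, coefficient = 2
x_3 = 2.5000, f(x_3) = 15.625000, coefficient = 4
x_4 = 2.8333, f(x_4) = 22.745370, coefficient = 2
x_5 = 3.1667, f(x_5) = 31.754630, coefficient = 4
x_6 = 3.5000, f(x_6) = 42.875000, coefficient = 1

I ≈ (0.333333/3) × 326.250000 = 36.250000
Exact value: 36.250000
Error: 0.000000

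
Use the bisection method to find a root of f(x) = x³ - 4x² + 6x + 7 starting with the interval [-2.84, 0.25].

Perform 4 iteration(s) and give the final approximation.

f(x) = x³ - 4x² + 6x + 7
Initial interval: [-2.84, 0.25]

Iteration 1:
  c_1 = (-2.840000 + 0.250000)/2 = -1.295000
  f(c_1) = f(-1.295000) = -9.649847
  f(a) × f(c) ≥ 0, new interval: [-1.295000, 0.250000]
Iteration 2:
  c_2 = (-1.295000 + 0.250000)/2 = -0.522500
  f(c_2) = f(-0.522500) = 2.630329
  f(a) × f(c) < 0, new interval: [-1.295000, -0.522500]
Iteration 3:
  c_3 = (-1.295000 + (-0.522500))/2 = -0.908750
  f(c_3) = f(-0.908750) = -2.506276
  f(a) × f(c) ≥ 0, new interval: [-0.908750, -0.522500]
Iteration 4:
  c_4 = (-0.908750 + (-0.522500))/2 = -0.715625
  f(c_4) = f(-0.715625) = 0.291288
  f(a) × f(c) < 0, new interval: [-0.908750, -0.715625]

After 4 iteration(s), the approximation is c_4 = -0.715625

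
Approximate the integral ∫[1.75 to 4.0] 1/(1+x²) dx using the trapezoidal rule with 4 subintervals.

f(x) = 1/(1+x²)
a = 1.75, b = 4.0, n = 4
h = (b - a)/n = 0.562500

Trapezoidal rule: (h/2)[f(x₀) + 2f(x₁) + 2f(x₂) + ... + f(xₙ)]

x_0 = 1.7500, f(x_0) = 0.246154, coefficient = 1
x_1 = 2.3125, f(x_1) = 0.157538, coefficient = 2
x_2 = 2.8750, f(x_2) = 0.107926, coefficient = 2
x_3 = 3.4375, f(x_3) = 0.078025, coefficient = 2
x_4 = 4.0000, f(x_4) = 0.058824, coefficient = 1

I ≈ (0.562500/2) × 0.991956 = 0.278988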